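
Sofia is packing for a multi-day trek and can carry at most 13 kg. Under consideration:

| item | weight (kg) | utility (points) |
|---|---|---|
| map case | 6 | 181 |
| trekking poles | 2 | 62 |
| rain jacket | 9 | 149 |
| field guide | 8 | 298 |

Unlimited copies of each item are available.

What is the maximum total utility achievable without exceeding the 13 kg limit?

422

The ratio ordering already packs tightly: 2×trekking poles + field guide, 12 kg, 422.
The spare 1 kg is too small for any remaining item, and no exchange beats 422.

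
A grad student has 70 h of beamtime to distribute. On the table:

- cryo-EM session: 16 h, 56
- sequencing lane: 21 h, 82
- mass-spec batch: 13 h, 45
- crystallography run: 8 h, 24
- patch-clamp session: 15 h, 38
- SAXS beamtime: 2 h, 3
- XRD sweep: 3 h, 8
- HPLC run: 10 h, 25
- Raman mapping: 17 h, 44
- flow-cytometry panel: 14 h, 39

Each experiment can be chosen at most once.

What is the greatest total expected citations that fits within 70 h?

Filling by ratio: cryo-EM session + sequencing lane + mass-spec batch + crystallography run + SAXS beamtime + XRD sweep for 218, with 7 h left unused.
The 3 h tied up in XRD sweep is better spent on HPLC run — total rises to 235 (70 h).
Cryo-EM session + sequencing lane + mass-spec batch + XRD sweep + Raman mapping (70 h) also reaches 235 — a tie, but nothing goes higher.

235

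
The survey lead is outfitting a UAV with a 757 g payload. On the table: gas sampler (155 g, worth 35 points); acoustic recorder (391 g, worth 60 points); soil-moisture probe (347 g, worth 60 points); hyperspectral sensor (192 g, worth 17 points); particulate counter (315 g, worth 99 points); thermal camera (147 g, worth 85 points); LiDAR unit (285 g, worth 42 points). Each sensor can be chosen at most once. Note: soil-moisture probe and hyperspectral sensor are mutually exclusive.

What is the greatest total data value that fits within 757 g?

Density check — thermal camera 0.58, particulate counter 0.31, gas sampler 0.23, soil-moisture probe 0.17 are the best per g.
Taking the top-ratio sensors first gives gas sampler + particulate counter + thermal camera for 219 (617 g).
The 155 g tied up in gas sampler is better spent on LiDAR unit — total rises to 226 (747 g).
Runner-up gas sampler + particulate counter + thermal camera tops out at 219.

226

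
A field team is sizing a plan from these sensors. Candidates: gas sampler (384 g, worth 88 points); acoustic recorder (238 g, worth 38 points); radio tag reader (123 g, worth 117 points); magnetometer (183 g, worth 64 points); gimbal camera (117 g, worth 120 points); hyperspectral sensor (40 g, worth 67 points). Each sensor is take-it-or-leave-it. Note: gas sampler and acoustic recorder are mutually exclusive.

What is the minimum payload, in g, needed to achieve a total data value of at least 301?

Need the lightest bundle worth ≥ 301.
radio tag reader + gimbal camera + hyperspectral sensor reaches 304 using 280 g.
No combination under 280 g hits 301.

280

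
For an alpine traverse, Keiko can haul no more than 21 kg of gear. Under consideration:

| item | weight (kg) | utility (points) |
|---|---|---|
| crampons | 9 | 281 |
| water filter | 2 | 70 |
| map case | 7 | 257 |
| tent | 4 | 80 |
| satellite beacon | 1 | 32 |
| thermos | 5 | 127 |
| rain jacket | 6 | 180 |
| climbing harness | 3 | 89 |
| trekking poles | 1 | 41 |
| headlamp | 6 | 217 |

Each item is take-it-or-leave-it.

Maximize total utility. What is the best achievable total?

727

A density-first pass picks water filter + map case + satellite beacon + climbing harness + trekking poles + headlamp — 706 at 20 kg.
The 5 kg tied up in water filter and climbing harness is better spent on rain jacket — total rises to 727 (21 kg).
Nothing else within 21 kg beats 727.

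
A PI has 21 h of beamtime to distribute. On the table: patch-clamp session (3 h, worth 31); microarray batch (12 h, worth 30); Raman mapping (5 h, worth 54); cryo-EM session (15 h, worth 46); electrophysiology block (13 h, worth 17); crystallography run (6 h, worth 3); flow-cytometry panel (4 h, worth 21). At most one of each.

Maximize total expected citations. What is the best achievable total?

A density-first pass picks patch-clamp session + Raman mapping + crystallography run + flow-cytometry panel — 109 at 18 h.
The 10 h tied up in crystallography run and flow-cytometry panel is better spent on microarray batch — total rises to 115 (20 h).

115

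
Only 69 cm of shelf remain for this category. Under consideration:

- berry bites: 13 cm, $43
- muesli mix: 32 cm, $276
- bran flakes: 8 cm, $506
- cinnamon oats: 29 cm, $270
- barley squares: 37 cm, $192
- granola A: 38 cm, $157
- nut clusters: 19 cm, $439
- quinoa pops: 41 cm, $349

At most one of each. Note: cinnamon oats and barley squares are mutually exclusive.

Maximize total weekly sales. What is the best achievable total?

1294

By weekly sales per cm: bran flakes 63.25, nut clusters 23.11, cinnamon oats 9.31, muesli mix 8.62 lead.
Taking the top-ratio products first gives berry bites + bran flakes + cinnamon oats + nut clusters for 1258 (69 cm).
Dropping berry bites and cinnamon oats frees 42 cm; slotting in quinoa pops (41 cm) lifts the total to 1294 at 68 cm.
Nothing else feasible within 69 cm beats 1294.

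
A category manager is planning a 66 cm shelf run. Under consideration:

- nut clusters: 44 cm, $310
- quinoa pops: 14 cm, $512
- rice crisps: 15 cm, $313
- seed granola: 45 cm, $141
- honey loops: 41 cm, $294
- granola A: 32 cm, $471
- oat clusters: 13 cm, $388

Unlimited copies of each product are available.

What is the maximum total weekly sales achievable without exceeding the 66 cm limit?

Ranking by ratio (weekly sales/cm): quinoa pops 36.57, oat clusters 29.85, rice crisps 20.87.
Taking the top-ratio products first gives 4×quinoa pops for 2048 (56 cm).
Replace 3×quinoa pops with 4×oat clusters: the trade gains 16 net, giving 2064 at 66 cm.
That's the maximum — no swap from here does better than 2064.

2064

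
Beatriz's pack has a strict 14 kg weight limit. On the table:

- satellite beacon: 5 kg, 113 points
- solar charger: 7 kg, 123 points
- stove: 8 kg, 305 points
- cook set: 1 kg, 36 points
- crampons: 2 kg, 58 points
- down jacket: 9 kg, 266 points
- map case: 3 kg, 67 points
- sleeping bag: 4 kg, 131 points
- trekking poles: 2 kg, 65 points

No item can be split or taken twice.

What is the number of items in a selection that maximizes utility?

Best achievable utility is 501.
For example stove + sleeping bag + trekking poles achieves it, using 14 kg.
All optima have 3 items.

3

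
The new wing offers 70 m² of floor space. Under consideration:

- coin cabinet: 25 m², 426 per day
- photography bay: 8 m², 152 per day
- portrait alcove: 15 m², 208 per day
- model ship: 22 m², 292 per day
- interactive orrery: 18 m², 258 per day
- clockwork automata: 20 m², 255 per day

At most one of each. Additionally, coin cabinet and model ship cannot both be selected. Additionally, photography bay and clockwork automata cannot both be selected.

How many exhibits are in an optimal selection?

Optimal total is 1044.
One optimal bundle: coin cabinet + photography bay + portrait alcove + interactive orrery (66 m²).
Any selection reaching 1044 contains exactly 4 exhibits.

4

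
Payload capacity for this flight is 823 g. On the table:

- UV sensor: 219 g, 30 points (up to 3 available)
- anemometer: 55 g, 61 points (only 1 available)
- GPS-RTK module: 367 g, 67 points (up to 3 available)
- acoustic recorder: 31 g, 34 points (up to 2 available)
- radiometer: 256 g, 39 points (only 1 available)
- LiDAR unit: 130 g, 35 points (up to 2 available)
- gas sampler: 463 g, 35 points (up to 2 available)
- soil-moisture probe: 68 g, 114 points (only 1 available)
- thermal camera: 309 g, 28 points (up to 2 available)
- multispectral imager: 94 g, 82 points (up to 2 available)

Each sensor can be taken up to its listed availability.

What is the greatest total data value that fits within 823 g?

481

Greedy by ratio would take anemometer + 2×acoustic recorder + 2×LiDAR unit + soil-moisture probe + 2×multispectral imager: 633 g used, total 477.
The 130 g tied up in LiDAR unit is better spent on radiometer — total rises to 481 (759 g).
Every other selection either busts 823 g or exceeds an availability limit or fails to beat 481.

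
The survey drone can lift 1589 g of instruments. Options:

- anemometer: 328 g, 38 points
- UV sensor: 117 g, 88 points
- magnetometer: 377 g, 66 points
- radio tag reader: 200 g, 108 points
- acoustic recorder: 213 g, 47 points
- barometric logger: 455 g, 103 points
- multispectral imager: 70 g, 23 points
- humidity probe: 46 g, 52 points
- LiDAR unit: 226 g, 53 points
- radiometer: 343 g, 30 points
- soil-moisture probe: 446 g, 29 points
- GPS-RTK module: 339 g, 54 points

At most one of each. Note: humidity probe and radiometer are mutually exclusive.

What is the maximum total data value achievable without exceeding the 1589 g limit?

Greedy by ratio would take UV sensor + radio tag reader + acoustic recorder + barometric logger + multispectral imager + humidity probe + LiDAR unit: 1327 g used, total 474.
The 213 g tied up in acoustic recorder is better spent on magnetometer — total rises to 493 (1491 g).
No other feasible combination exceeds 493.

493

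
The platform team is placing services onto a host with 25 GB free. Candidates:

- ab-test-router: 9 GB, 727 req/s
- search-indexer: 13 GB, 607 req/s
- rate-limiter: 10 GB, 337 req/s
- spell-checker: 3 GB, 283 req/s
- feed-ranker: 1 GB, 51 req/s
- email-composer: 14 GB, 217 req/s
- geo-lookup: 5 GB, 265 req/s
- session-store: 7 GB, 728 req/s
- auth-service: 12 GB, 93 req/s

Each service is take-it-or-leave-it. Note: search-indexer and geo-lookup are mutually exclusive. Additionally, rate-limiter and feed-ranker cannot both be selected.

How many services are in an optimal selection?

5

The maximum throughput within 25 GB is 2054.
One optimal bundle: ab-test-router + spell-checker + feed-ranker + geo-lookup + session-store (25 GB).
Any selection reaching 2054 contains exactly 5 services.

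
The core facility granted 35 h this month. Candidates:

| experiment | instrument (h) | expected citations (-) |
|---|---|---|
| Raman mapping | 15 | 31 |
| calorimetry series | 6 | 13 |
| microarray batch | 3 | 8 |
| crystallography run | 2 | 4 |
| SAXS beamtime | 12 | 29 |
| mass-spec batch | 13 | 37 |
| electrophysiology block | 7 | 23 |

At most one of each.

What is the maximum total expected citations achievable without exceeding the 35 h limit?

97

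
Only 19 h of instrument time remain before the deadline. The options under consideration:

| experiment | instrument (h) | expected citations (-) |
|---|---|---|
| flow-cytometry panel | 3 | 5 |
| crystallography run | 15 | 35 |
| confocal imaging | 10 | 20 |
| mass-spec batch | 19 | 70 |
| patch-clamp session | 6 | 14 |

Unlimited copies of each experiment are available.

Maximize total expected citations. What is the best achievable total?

70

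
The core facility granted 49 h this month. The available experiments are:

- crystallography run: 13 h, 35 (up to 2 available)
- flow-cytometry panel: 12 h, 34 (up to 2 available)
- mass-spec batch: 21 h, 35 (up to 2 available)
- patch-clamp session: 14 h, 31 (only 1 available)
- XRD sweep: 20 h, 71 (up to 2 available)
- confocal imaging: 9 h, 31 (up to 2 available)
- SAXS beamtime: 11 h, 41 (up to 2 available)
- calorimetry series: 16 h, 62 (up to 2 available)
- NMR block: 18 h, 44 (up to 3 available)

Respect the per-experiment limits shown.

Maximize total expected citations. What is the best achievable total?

175

The ratio heuristic lands on SAXS beamtime + 2×calorimetry series (165) but leaves 6 h idle.
Dropping calorimetry series frees 16 h; slotting in confocal imaging + SAXS beamtime (20 h) lifts the total to 175 at 47 h.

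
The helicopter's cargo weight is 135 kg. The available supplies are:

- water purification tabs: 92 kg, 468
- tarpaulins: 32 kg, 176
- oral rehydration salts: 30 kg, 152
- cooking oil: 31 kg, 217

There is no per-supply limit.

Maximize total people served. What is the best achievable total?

868

Density check — cooking oil 7.00, tarpaulins 5.50, water purification tabs 5.09 are the best per kg.
4×cooking oil uses 124 of the 135 kg and totals 868.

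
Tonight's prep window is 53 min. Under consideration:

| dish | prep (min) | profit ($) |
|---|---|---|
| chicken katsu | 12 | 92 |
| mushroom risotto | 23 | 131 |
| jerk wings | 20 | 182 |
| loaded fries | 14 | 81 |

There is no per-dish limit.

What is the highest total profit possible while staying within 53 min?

456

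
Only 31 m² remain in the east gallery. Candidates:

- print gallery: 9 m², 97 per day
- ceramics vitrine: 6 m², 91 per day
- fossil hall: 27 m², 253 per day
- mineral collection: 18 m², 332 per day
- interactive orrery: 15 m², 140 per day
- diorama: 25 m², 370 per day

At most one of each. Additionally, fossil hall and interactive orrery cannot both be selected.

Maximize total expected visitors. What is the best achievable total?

Taking the top-ratio exhibits first gives ceramics vitrine + mineral collection for 423 (24 m²).
Replace mineral collection with diorama: the trade gains 38 net, giving 461 at 31 m².

461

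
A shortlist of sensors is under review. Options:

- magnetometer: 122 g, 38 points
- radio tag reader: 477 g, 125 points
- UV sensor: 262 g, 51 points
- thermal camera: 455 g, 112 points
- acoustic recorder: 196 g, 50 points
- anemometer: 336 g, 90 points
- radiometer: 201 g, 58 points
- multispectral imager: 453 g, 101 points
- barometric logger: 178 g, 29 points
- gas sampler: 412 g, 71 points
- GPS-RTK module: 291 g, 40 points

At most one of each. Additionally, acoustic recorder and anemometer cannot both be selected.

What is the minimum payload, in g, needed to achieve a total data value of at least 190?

Minimise g subject to total data value ≥ 190.
Taking magnetometer + thermal camera + acoustic recorder gives 200 (≥ 190) for 773 g.
Below 773 g the best achievable stays under 190.

773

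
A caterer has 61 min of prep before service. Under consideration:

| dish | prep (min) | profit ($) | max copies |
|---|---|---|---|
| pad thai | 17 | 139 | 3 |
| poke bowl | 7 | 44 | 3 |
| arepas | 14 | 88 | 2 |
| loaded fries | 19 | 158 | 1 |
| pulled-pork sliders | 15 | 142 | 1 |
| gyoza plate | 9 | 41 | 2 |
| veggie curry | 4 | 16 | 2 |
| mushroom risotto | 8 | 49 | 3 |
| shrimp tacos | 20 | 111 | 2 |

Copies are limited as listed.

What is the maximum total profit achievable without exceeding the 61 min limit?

488

Taking the top-ratio dishes first gives pad thai + poke bowl + loaded fries + pulled-pork sliders for 483 (58 min).
The 7 min tied up in poke bowl is better spent on mushroom risotto — total rises to 488 (59 min).
That's the maximum — no swap from here does better than 488.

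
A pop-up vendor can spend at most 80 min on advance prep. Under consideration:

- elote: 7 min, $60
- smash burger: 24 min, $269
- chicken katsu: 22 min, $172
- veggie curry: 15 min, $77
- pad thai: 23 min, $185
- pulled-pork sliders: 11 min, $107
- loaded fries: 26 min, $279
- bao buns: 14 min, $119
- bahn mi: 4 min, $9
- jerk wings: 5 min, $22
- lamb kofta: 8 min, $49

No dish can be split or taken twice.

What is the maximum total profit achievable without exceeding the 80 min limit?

796

Greedy by ratio would take elote + smash burger + pulled-pork sliders + loaded fries + bahn mi + lamb kofta: 80 min used, total 773.
A better packing is smash burger + pulled-pork sliders + loaded fries + bao buns + jerk wings: 80 min, total 796.
Next best is elote + smash burger + pad thai + loaded fries at 793 (80 min) — short by 3.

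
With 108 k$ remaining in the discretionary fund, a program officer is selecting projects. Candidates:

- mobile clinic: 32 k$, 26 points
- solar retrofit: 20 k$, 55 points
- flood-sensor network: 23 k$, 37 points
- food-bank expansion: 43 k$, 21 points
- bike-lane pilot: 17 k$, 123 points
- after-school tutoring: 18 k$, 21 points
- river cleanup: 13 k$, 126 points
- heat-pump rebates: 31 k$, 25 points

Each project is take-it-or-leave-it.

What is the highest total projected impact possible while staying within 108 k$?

367

A density-first pass picks solar retrofit + flood-sensor network + bike-lane pilot + after-school tutoring + river cleanup — 362 at 91 k$.
Replace after-school tutoring with mobile clinic: the trade gains 5 net, giving 367 at 105 k$.
The spare 3 k$ is too small for any remaining project, and no exchange beats 367.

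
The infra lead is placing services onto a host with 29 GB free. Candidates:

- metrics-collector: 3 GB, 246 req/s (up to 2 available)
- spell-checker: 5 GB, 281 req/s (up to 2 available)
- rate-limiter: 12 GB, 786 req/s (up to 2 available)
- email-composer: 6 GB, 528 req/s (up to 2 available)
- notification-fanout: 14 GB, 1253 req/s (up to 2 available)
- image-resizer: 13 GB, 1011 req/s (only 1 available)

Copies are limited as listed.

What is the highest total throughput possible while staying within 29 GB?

2555

A density-first pass picks 2×notification-fanout — 2506 at 28 GB.
The 14 GB tied up in notification-fanout is better spent on metrics-collector + 2×email-composer — total rises to 2555 (29 GB).
Every other selection either busts 29 GB or exceeds an availability limit or fails to beat 2555.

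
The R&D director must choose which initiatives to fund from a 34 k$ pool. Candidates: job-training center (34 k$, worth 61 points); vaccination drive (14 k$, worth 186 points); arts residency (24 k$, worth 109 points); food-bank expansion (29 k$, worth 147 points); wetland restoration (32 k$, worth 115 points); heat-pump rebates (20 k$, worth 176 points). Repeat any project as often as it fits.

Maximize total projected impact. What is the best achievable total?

372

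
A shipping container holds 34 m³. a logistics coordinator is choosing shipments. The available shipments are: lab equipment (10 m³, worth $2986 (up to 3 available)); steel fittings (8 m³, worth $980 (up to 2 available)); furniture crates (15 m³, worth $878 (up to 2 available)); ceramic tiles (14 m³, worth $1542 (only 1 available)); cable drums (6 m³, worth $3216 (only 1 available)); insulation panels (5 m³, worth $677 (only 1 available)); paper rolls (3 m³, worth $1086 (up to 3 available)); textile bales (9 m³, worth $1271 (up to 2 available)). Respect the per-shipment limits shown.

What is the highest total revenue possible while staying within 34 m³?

A density-first pass picks lab equipment + cable drums + 3×paper rolls + textile bales — 10731 at 34 m³.
Replace paper rolls and textile bales with lab equipment: the trade gains 629 net, giving 11360 at 32 m³.
That's the maximum — no swap from here does better than 11360.

11360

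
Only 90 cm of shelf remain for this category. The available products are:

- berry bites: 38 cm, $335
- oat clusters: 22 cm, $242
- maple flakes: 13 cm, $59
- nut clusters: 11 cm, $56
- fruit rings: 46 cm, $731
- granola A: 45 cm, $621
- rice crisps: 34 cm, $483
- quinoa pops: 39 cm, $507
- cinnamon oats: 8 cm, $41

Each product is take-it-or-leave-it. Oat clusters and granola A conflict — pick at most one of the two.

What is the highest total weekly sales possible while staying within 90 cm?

1255

By weekly sales per cm: fruit rings 15.89, rice crisps 14.21, granola A 13.80, quinoa pops 13.00 lead.
Fruit rings + rice crisps + cinnamon oats uses 88 of the 90 cm and totals 1255.
That's the maximum — no feasible swap from here does better than 1255.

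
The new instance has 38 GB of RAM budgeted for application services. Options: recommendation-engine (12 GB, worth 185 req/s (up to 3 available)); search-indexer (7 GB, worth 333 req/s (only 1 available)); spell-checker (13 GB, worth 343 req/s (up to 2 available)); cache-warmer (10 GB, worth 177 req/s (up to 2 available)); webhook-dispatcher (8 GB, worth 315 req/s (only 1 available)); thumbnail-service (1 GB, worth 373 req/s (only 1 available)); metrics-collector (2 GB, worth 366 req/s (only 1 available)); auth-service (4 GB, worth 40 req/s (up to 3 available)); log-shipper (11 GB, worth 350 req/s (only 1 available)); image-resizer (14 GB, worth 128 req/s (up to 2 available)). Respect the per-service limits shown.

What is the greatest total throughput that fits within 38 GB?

Taking search-indexer + webhook-dispatcher + thumbnail-service + metrics-collector + 2×auth-service + log-shipper: 37 GB used, 1817 in throughput.

1817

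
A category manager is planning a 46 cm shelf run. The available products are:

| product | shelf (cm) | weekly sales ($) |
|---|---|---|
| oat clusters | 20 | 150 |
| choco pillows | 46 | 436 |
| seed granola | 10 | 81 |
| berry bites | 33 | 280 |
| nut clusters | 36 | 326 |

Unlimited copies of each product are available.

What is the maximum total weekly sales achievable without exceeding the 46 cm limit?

436

Best packing: choco pillows — 46 cm, 436 total.
Nothing else within 46 cm beats 436.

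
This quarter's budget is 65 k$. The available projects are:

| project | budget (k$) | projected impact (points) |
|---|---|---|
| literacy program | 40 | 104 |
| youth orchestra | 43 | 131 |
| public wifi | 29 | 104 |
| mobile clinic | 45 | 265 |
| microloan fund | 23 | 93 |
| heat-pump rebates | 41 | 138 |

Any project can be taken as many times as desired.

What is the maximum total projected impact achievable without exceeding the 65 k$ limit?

Taking mobile clinic: 45 k$ used, 265 in projected impact.
No other feasible combination exceeds 265.

265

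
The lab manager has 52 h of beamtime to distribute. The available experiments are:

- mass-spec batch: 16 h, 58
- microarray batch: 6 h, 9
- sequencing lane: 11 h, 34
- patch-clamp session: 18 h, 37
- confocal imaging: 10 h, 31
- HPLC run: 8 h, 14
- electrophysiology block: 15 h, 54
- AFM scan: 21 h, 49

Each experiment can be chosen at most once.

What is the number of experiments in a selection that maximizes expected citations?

4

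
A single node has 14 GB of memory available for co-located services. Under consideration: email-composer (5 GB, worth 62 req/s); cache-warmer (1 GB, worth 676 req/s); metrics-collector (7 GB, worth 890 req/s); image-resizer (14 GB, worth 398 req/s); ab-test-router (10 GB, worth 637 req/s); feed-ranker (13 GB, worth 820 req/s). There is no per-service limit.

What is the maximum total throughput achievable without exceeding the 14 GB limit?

9464

14×cache-warmer uses 14 of the 14 GB and totals 9464.
Nothing else within 14 GB beats 9464.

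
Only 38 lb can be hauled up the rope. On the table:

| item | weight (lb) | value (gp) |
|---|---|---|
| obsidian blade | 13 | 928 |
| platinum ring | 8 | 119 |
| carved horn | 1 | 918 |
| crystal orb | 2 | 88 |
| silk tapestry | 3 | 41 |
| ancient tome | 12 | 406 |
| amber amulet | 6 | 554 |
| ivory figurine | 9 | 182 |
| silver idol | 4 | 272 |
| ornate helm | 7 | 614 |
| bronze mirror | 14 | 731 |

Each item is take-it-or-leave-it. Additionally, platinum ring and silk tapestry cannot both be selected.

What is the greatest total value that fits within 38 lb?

3415

Obsidian blade + carved horn + crystal orb + silk tapestry + amber amulet + silver idol + ornate helm uses 36 of the 38 lb and totals 3415.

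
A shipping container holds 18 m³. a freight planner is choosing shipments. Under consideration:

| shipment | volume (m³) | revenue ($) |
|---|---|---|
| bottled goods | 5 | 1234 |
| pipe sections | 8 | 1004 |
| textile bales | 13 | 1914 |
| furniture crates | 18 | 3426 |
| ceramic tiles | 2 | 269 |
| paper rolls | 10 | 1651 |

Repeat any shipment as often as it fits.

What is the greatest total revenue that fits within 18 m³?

3971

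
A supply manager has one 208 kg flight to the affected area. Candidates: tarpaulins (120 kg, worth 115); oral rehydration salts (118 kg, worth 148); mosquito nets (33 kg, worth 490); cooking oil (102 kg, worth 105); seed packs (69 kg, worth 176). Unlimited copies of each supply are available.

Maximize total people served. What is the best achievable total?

Taking 6×mosquito nets: 198 kg used, 2940 in people served.
Every other selection either busts 208 kg or fails to beat 2940.

2940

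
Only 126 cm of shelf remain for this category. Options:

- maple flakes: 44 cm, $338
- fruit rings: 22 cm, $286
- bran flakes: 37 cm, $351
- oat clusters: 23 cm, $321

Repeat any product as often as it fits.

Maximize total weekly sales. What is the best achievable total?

Taking 5×oat clusters: 115 cm used, 1605 in weekly sales.
Nothing else within 126 cm beats 1605.

1605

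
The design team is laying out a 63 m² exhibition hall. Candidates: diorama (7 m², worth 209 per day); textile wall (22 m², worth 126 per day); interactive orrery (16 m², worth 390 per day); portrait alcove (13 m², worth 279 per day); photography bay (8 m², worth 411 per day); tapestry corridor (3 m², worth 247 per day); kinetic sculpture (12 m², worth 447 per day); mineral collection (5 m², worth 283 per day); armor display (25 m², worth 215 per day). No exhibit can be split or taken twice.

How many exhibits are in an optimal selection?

6

The maximum expected visitors within 63 m² is 2057.
For example interactive orrery + portrait alcove + photography bay + tapestry corridor + kinetic sculpture + mineral collection achieves it, using 57 m².
Any selection reaching 2057 contains exactly 6 exhibits.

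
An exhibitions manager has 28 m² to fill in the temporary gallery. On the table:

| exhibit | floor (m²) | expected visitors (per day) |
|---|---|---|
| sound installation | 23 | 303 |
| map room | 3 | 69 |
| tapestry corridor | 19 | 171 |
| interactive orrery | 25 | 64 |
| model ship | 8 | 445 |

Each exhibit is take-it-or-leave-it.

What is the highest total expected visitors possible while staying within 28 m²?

616

Density check — model ship 55.62, map room 23.00, sound installation 13.17 are the best per m².
Greedy by ratio would take map room + model ship: 11 m² used, total 514.
The 3 m² tied up in map room is better spent on tapestry corridor — total rises to 616 (27 m²).
The spare 1 m² is too small for any remaining exhibit, and no exchange beats 616.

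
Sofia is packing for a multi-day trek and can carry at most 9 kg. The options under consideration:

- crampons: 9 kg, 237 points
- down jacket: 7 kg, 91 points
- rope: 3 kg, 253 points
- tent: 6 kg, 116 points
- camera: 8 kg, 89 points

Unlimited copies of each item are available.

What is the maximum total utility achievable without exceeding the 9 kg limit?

759

Ranking by ratio (utility/kg): rope 84.33, crampons 26.33, tent 19.33, down jacket 13.00.
The ratio ordering already packs tightly: 3×rope, 9 kg, 759.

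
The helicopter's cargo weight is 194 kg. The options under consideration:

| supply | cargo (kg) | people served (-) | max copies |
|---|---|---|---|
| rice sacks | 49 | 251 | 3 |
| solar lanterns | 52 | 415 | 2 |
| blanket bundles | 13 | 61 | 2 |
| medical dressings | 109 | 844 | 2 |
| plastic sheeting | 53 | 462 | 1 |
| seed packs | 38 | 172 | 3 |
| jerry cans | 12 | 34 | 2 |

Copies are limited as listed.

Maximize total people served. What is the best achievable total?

Ranking by ratio (people served/kg): plastic sheeting 8.72, solar lanterns 7.98, medical dressings 7.74, rice sacks 5.12.
Taking the top-ratio supplies first gives 2×solar lanterns + 2×blanket bundles + plastic sheeting for 1414 (183 kg).
The 104 kg tied up in 2×solar lanterns is better spent on medical dressings — total rises to 1428 (188 kg).

1428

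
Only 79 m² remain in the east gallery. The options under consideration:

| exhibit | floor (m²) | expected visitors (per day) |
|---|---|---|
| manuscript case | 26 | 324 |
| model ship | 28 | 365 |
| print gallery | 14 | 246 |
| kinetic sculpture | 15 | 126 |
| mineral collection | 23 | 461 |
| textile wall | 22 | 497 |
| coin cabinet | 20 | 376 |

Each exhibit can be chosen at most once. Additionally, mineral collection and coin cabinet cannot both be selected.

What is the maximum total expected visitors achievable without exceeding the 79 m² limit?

Best packing: print gallery + kinetic sculpture + mineral collection + textile wall — 74 m², 1330 total.
Nothing else feasible within 79 m² beats 1330.

1330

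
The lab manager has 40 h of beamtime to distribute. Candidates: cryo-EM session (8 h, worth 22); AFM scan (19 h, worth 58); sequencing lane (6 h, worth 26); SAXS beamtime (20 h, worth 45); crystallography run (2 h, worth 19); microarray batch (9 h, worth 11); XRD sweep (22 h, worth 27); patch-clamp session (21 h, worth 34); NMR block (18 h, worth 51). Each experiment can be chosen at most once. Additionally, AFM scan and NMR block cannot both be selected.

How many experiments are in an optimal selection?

Optimal total is 125.
One optimal bundle: cryo-EM session + AFM scan + sequencing lane + crystallography run (35 h).
All optima have 4 experiments.

4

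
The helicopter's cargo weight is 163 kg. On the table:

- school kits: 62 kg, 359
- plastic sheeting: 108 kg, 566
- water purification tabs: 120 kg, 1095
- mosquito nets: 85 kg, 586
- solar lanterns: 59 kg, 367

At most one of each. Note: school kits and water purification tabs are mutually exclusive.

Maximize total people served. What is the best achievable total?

Best packing: water purification tabs — 120 kg, 1095 total.

1095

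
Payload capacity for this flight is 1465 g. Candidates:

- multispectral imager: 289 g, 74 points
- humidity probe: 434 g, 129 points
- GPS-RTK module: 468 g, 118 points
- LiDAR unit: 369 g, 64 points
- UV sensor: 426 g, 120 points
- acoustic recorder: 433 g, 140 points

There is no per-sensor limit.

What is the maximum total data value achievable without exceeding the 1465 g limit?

A density-first pass picks 3×acoustic recorder — 420 at 1299 g.
The 433 g tied up in acoustic recorder is better spent on 2×multispectral imager — total rises to 428 (1444 g).
No other feasible combination exceeds 428.

428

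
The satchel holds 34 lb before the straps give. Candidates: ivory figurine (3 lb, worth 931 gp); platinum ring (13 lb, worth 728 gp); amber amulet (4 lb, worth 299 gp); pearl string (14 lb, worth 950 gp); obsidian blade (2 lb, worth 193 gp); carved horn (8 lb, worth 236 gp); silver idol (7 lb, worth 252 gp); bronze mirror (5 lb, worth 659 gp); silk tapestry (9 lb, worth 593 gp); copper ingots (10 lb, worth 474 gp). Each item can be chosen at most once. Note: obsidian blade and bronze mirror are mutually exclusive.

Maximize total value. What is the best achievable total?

Taking ivory figurine + platinum ring + amber amulet + bronze mirror + silk tapestry: 34 lb used, 3210 in value.
The closest alternative, ivory figurine + pearl string + bronze mirror + silk tapestry, reaches only 3133.

3210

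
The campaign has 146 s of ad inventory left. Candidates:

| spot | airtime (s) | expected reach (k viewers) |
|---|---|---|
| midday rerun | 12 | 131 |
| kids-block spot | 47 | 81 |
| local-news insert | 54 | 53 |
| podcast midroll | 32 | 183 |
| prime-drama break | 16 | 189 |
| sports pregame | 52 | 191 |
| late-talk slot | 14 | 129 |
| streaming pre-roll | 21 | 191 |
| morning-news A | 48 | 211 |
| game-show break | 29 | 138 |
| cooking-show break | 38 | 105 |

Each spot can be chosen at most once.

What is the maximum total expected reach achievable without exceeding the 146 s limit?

1034

Density check — prime-drama break 11.81, midday rerun 10.92, late-talk slot 9.21 are the best per s.
A density-first pass picks midday rerun + podcast midroll + prime-drama break + late-talk slot + streaming pre-roll + game-show break — 961 at 124 s.
The 29 s tied up in game-show break is better spent on morning-news A — total rises to 1034 (143 s).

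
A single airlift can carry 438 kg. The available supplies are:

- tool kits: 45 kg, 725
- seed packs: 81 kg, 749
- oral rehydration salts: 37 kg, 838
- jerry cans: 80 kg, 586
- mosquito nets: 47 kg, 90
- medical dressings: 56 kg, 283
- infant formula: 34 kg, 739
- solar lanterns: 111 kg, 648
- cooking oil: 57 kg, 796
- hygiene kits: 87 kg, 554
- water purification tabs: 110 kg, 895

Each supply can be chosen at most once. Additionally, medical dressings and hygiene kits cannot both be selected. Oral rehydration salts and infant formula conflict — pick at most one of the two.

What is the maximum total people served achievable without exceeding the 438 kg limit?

Ranking by ratio (people served/kg): oral rehydration salts 22.65, infant formula 21.74, tool kits 16.11, cooking oil 13.96.
Tool kits + seed packs + oral rehydration salts + jerry cans + cooking oil + water purification tabs uses 410 of the 438 kg and totals 4589.
Next best is tool kits + seed packs + oral rehydration salts + cooking oil + hygiene kits + water purification tabs at 4557 (417 kg) — short by 32.

4589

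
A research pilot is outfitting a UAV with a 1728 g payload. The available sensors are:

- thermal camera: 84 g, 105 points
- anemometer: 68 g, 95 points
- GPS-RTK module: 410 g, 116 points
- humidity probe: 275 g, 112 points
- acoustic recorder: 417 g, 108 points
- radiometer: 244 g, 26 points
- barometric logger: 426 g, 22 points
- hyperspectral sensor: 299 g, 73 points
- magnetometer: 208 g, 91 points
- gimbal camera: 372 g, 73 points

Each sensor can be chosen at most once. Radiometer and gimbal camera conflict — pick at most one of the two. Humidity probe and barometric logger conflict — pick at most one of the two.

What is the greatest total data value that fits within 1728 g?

The ratio heuristic lands on thermal camera + anemometer + GPS-RTK module + humidity probe + acoustic recorder + radiometer + magnetometer (653) but leaves 22 g idle.
Dropping acoustic recorder and radiometer frees 661 g; slotting in hyperspectral sensor + gimbal camera (671 g) lifts the total to 665 at 1716 g.
The spare 12 g is too small for any remaining sensor, and no feasible exchange beats 665.

665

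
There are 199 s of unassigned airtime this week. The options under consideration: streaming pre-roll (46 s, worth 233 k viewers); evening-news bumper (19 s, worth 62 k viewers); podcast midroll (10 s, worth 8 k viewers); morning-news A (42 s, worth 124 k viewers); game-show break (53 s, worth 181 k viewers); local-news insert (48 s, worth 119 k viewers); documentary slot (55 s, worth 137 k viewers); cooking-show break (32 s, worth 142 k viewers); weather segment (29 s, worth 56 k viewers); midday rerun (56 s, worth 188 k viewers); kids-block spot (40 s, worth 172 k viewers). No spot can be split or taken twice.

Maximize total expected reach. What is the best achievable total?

797

Ranking by ratio (expected reach/s): streaming pre-roll 5.07, cooking-show break 4.44, kids-block spot 4.30, game-show break 3.42.
The ratio heuristic lands on streaming pre-roll + evening-news bumper + game-show break + cooking-show break + kids-block spot (790) but leaves 9 s idle.
Dropping game-show break frees 53 s; slotting in midday rerun (56 s) lifts the total to 797 at 193 s.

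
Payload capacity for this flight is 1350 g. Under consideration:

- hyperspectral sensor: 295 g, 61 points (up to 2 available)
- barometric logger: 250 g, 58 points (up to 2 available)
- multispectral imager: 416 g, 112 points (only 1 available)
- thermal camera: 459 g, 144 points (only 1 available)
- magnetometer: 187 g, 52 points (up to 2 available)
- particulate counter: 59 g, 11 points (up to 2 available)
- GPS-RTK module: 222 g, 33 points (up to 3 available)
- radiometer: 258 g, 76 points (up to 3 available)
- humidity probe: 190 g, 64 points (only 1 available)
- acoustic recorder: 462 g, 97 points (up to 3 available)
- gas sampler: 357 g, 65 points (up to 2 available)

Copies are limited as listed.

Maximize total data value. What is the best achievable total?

400

The ratio heuristic lands on thermal camera + 2×particulate counter + 2×radiometer + humidity probe (382) but leaves 67 g idle.
The 308 g tied up in 2×particulate counter and humidity probe is better spent on 2×magnetometer — total rises to 400 (1349 g).
That's the maximum — no swap from here does better than 400.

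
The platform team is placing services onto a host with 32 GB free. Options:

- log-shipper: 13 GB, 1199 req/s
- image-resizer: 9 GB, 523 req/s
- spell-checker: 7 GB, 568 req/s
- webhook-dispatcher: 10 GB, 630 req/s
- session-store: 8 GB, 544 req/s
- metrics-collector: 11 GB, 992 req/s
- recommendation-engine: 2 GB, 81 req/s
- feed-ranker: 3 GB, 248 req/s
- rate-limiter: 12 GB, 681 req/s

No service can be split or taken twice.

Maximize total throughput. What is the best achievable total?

The ratio heuristic lands on log-shipper + metrics-collector + recommendation-engine + feed-ranker (2520) but leaves 3 GB idle.
Replace recommendation-engine and feed-ranker with spell-checker: the trade gains 239 net, giving 2759 at 31 GB.
Runner-up log-shipper + session-store + metrics-collector tops out at 2735.

2759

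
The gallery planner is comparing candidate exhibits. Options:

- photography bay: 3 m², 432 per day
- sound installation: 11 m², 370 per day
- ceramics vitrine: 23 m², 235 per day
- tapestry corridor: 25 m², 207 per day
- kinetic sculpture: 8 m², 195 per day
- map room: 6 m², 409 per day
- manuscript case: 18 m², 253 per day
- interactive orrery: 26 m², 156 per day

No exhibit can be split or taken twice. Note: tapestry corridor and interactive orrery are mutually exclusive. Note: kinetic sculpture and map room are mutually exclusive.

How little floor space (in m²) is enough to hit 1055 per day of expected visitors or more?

20

Need the lightest bundle worth ≥ 1055.
Taking photography bay + sound installation + map room gives 1211 (≥ 1055) for 20 m².
Below 20 m² the best achievable stays under 1055.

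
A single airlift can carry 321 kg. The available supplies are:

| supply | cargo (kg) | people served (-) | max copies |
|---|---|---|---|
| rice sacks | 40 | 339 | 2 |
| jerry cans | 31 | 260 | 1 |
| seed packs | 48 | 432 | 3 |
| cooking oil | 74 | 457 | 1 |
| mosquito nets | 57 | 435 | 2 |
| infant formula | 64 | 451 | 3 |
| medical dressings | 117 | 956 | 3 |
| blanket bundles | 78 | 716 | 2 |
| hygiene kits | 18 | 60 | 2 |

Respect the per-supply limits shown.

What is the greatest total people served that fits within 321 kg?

2820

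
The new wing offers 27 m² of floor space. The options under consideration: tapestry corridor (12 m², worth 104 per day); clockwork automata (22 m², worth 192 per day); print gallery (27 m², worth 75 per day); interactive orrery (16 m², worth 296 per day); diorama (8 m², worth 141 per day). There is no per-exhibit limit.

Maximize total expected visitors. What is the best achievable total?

Ranking by ratio (expected visitors/m²): interactive orrery 18.50, diorama 17.62, clockwork automata 8.73, tapestry corridor 8.67.
The ratio ordering already packs tightly: interactive orrery + diorama, 24 m², 437.
Every other selection either busts 27 m² or fails to beat 437.

437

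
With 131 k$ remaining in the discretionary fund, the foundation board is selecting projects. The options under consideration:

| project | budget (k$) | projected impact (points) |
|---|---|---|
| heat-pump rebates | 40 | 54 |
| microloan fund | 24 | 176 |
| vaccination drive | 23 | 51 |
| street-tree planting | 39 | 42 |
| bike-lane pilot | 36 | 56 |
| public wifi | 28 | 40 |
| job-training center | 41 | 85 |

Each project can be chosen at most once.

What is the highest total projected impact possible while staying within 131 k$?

368

Best packing: microloan fund + vaccination drive + bike-lane pilot + job-training center — 124 k$, 368 total.
No other feasible combination exceeds 368.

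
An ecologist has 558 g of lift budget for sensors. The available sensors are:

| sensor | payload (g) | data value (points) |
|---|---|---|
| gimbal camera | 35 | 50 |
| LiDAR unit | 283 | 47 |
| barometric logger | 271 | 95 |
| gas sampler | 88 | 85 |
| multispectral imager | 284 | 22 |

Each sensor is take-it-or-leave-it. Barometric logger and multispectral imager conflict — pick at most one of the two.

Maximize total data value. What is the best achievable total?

The ratio ordering already packs tightly: gimbal camera + barometric logger + gas sampler, 394 g, 230.

230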